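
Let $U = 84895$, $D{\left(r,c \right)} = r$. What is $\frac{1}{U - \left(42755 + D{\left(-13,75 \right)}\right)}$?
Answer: $\frac{1}{42153} \approx 2.3723 \cdot 10^{-5}$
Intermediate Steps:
$\frac{1}{U - \left(42755 + D{\left(-13,75 \right)}\right)} = \frac{1}{84895 - 42742} = \frac{1}{42153}$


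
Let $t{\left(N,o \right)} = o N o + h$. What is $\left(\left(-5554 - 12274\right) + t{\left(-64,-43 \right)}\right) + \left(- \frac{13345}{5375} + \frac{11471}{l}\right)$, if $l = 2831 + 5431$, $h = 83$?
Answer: $- \frac{1208633533603}{8881650} \approx -1.3608 \cdot 10^{5}$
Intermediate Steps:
$t{\left(N,o \right)} = 83 + N o^{2}$ ($t{\left(N,o \right)} = o N o + 83 = N o o + 83 = N o^{2} + 83 = 83 + N o^{2}$)
$l = 8262$
$\left(\left(-5554 - 12274\right) + t{\left(-64,-43 \right)}\right) + \left(- \frac{13345}{5375} + \frac{11471}{l}\right) = \left(\left(-5554 - 12274\right) + \left(83 - 64 \left(-43\right)^{2}\right)\right) + \left(- \frac{13345}{5375} + \frac{11471}{8262}\right) = \left(-17828 + \left(83 - 118336\right)\right) + \left(\left(-13345\right) \frac{1}{5375} + 11471 \cdot \frac{1}{8262}\right) = \left(-17828 + \left(83 - 118336\right)\right) + \left(- \frac{2669}{1075} + \frac{11471}{8262}\right) = \left(-17828 - 118253\right) - \frac{9719953}{8881650} = -136081 - \frac{9719953}{8881650} = - \frac{1208633533603}{8881650}$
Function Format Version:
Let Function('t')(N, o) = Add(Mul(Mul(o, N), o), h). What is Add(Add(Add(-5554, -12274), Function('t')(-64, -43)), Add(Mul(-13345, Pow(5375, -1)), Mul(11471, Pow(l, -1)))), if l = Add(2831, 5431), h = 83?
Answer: Rational(-1208633533603, 8881650) ≈ -1.3608e+5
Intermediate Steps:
Function('t')(N, o) = Add(83, Mul(N, Pow(o, 2))) (Function('t')(N, o) = Add(Mul(Mul(o, N), o), 83) = Add(Mul(Mul(N, o), o), 83) = Add(Mul(N, Pow(o, 2)), 83) = Add(83, Mul(N, Pow(o, 2))))
l = 8262
Add(Add(Add(-5554, -12274), Function('t')(-64, -43)), Add(Mul(-13345, Pow(5375, -1)), Mul(11471, Pow(l, -1)))) = Add(Add(Add(-5554, -12274), Add(83, Mul(-64, Pow(-43, 2)))), Add(Mul(-13345, Pow(5375, -1)), Mul(11471, Pow(8262, -1)))) = Add(Add(-17828, Add(83, Mul(-64, 1849))), Add(Mul(-13345, Rational(1, 5375)), Mul(11471, Rational(1, 8262)))) = Add(Add(-17828, Add(83, -118336)), Add(Rational(-2669, 1075), Rational(11471, 8262))) = Add(Add(-17828, -118253), Rational(-9719953, 8881650)) = Add(-136081, Rational(-9719953, 8881650)) = Rational(-1208633533603, 8881650)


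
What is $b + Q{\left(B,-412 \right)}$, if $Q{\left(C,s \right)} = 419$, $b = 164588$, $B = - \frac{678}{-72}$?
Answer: $165007$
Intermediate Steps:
$B = \frac{113}{12}$ ($B = \left(-678\right) \left(- \frac{1}{72}\right) = \frac{113}{12} \approx 9.4167$)
$b + Q{\left(B,-412 \right)} = 164588 + 419 = 165007$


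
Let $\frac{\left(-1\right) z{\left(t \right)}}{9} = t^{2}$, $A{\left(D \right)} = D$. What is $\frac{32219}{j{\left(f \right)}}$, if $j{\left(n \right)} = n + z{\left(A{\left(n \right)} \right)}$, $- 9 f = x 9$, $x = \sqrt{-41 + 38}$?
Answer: $\frac{289971}{244} + \frac{32219 i \sqrt{3}}{732} \approx 1188.4 + 76.236 i$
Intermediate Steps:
$x = i \sqrt{3}$ ($x = \sqrt{-3} = i \sqrt{3} \approx 1.732 i$)
$z{\left(t \right)} = - 9 t^{2}$
$f = - i \sqrt{3}$ ($f = - \frac{i \sqrt{3} \cdot 9}{9} = - \frac{9 i \sqrt{3}}{9} = - i \sqrt{3} \approx - 1.732 i$)
$j{\left(n \right)} = n - 9 n^{2}$
$\frac{32219}{j{\left(f \right)}} = \frac{32219}{- i \sqrt{3} \left(1 - 9 \left(- i \sqrt{3}\right)\right)} = \frac{32219}{- i \sqrt{3} \left(1 + 9 i \sqrt{3}\right)} = \frac{32219}{\left(-1\right) i \sqrt{3} \left(1 + 9 i \sqrt{3}\right)} = 32219 \frac{i \sqrt{3}}{3 \left(1 + 9 i \sqrt{3}\right)} = \frac{32219 i \sqrt{3}}{3 \left(1 + 9 i \sqrt{3}\right)}$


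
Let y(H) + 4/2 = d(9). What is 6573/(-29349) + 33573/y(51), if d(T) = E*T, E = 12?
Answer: 328212413/1036998 ≈ 316.50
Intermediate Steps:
d(T) = 12*T
y(H) = 106 (y(H) = -2 + 12*9 = -2 + 108 = 106)
6573/(-29349) + 33573/y(51) = 6573/(-29349) + 33573/106 = 6573*(-1/29349) + 33573*(1/106) = -2191/9783 + 33573/106 = 328212413/1036998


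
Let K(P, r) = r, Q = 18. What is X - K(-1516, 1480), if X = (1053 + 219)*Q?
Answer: 21416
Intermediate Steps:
X = 22896 (X = (1053 + 219)*18 = 1272*18 = 22896)
X - K(-1516, 1480) = 22896 - 1*1480 = 22896 - 1480 = 21416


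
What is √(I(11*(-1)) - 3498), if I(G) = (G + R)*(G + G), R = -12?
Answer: 4*I*√187 ≈ 54.699*I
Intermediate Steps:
I(G) = 2*G*(-12 + G) (I(G) = (G - 12)*(G + G) = (-12 + G)*(2*G) = 2*G*(-12 + G))
√(I(11*(-1)) - 3498) = √(2*(11*(-1))*(-12 + 11*(-1)) - 3498) = √(2*(-11)*(-12 - 11) - 3498) = √(2*(-11)*(-23) - 3498) = √(506 - 3498) = √(-2992) = 4*I*√187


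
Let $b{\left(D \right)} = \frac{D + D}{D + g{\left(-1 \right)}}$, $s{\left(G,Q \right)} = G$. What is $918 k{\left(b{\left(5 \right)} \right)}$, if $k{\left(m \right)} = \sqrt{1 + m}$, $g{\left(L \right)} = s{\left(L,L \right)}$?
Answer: $459 \sqrt{14} \approx 1717.4$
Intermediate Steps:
$g{\left(L \right)} = L$
$b{\left(D \right)} = \frac{2 D}{-1 + D}$ ($b{\left(D \right)} = \frac{D + D}{D - 1} = \frac{2 D}{-1 + D}$)
$918 k{\left(b{\left(5 \right)} \right)} = 918 \sqrt{1 + 2 \cdot 5 \frac{1}{-1 + 5}} = 918 \sqrt{1 + 2 \cdot 5 \cdot \frac{1}{4}} = 918 \sqrt{1 + \frac{5}{2}} = 918 \sqrt{\frac{7}{2}} = 918 \frac{\sqrt{14}}{2} = 459 \sqrt{14}$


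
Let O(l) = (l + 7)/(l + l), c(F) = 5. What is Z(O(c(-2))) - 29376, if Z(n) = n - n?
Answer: -29376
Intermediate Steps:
O(l) = (7 + l)/(2*l) (O(l) = (7 + l)/((2*l)) = (7 + l)*(1/(2*l)) = (7 + l)/(2*l))
Z(n) = 0
Z(O(c(-2))) - 29376 = 0 - 29376 = -29376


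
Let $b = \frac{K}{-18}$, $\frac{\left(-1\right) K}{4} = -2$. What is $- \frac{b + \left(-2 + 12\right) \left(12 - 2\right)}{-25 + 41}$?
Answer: $- \frac{56}{9} \approx -6.2222$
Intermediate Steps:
$K = 8$ ($K = \left(-4\right) \left(-2\right) = 8$)
$b = - \frac{4}{9}$ ($b = \frac{8}{-18} = 8 \left(- \frac{1}{18}\right) = - \frac{4}{9} \approx -0.44444$)
$- \frac{b + \left(-2 + 12\right) \left(12 - 2\right)}{-25 + 41} = - \frac{- \frac{4}{9} + \left(-2 + 12\right) \left(12 - 2\right)}{-25 + 41} = - \frac{- \frac{4}{9} + 10 \cdot 10}{16} = - \frac{- \frac{4}{9} + 100}{16} = - \frac{896}{16 \cdot 9} = \left(-1\right) \frac{56}{9} = - \frac{56}{9}$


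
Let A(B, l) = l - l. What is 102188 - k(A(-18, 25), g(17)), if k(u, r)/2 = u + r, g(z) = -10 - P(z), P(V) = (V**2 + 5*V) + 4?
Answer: 102964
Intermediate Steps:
P(V) = 4 + V**2 + 5*V
A(B, l) = 0
g(z) = -14 - z**2 - 5*z (g(z) = -10 - (4 + z**2 + 5*z) = -10 + (-4 - z**2 - 5*z) = -14 - z**2 - 5*z)
k(u, r) = 2*r + 2*u (k(u, r) = 2*(u + r) = 2*(r + u) = 2*r + 2*u)
102188 - k(A(-18, 25), g(17)) = 102188 - (2*(-14 - 1*17**2 - 5*17) + 2*0) = 102188 - (2*(-14 - 1*289 - 85) + 0) = 102188 - (2*(-14 - 289 - 85) + 0) = 102188 - (2*(-388) + 0) = 102188 - (-776 + 0) = 102188 - 1*(-776) = 102188 + 776 = 102964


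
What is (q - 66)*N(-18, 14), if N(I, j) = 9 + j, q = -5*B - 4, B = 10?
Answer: -2760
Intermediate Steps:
q = -54 (q = -5*10 - 4 = -50 - 4 = -54)
(q - 66)*N(-18, 14) = (-54 - 66)*(9 + 14) = -120*23 = -2760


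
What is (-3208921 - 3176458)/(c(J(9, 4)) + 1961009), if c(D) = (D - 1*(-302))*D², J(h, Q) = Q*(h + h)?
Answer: -6385379/3899825 ≈ -1.6374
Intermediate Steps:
J(h, Q) = 2*Q*h (J(h, Q) = Q*(2*h) = 2*Q*h)
c(D) = D²*(302 + D) (c(D) = (D + 302)*D² = (302 + D)*D² = D²*(302 + D))
(-3208921 - 3176458)/(c(J(9, 4)) + 1961009) = (-3208921 - 3176458)/((2*4*9)²*(302 + 2*4*9) + 1961009) = -6385379/(72²*(302 + 72) + 1961009) = -6385379/(5184*374 + 1961009) = -6385379/(1938816 + 1961009) = -6385379/3899825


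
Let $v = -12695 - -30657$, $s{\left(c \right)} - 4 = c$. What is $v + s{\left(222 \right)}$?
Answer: $18188$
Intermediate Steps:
$s{\left(c \right)} = 4 + c$
$v = 17962$ ($v = -12695 + 30657 = 17962$)
$v + s{\left(222 \right)} = 17962 + \left(4 + 222\right) = 17962 + 226 = 18188$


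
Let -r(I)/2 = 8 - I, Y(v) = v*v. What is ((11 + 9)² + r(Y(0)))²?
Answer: 147456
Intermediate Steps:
Y(v) = v²
r(I) = -16 + 2*I (r(I) = -2*(8 - I) = -16 + 2*I)
((11 + 9)² + r(Y(0)))² = ((11 + 9)² + (-16 + 2*0²))² = (20² + (-16 + 2*0))² = (400 + (-16 + 0))² = (400 - 16)² = 384² = 147456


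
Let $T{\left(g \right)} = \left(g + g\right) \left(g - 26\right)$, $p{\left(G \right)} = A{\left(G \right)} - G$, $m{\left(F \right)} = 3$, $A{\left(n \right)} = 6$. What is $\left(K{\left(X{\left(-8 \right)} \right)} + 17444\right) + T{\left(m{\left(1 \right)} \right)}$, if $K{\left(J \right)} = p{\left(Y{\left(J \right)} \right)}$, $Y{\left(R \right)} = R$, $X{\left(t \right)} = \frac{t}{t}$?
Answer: $17311$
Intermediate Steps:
$X{\left(t \right)} = 1$
$p{\left(G \right)} = 6 - G$
$K{\left(J \right)} = 6 - J$
$T{\left(g \right)} = 2 g \left(-26 + g\right)$
$\left(K{\left(X{\left(-8 \right)} \right)} + 17444\right) + T{\left(m{\left(1 \right)} \right)} = \left(\left(6 - 1\right) + 17444\right) + 2 \cdot 3 \left(-26 + 3\right) = \left(\left(6 - 1\right) + 17444\right) + 2 \cdot 3 \left(-23\right) = \left(5 + 17444\right) - 138 = 17449 - 138 = 17311$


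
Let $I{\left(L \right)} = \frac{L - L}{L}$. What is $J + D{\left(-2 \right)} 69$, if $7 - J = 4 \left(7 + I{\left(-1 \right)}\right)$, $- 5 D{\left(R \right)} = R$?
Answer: $\frac{33}{5} \approx 6.6$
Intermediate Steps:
$D{\left(R \right)} = - \frac{R}{5}$
$I{\left(L \right)} = 0$ ($I{\left(L \right)} = \frac{0}{L} = 0$)
$J = -21$ ($J = 7 - 4 \left(7 + 0\right) = 7 - 4 \cdot 7 = 7 - 28 = -21$)
$J + D{\left(-2 \right)} 69 = -21 + \left(- \frac{1}{5}\right) \left(-2\right) 69 = -21 + \frac{2}{5} \cdot 69 = -21 + \frac{138}{5} = \frac{33}{5}$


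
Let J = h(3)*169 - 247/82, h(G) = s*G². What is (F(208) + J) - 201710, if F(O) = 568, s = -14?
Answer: -18239999/82 ≈ -2.2244e+5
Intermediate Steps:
h(G) = -14*G²
J = -1746355/82 (J = -14*3²*169 - 247/82 = -14*9*169 - 247*1/82 = -126*169 - 247/82 = -21294 - 247/82 = -1746355/82 ≈ -21297.)
(F(208) + J) - 201710 = (568 - 1746355/82) - 201710 = -1699779/82 - 201710 = -18239999/82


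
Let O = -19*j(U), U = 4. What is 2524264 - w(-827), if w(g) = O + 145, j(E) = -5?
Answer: 2524024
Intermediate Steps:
O = 95 (O = -19*(-5) = 95)
w(g) = 240 (w(g) = 95 + 145 = 240)
2524264 - w(-827) = 2524264 - 1*240 = 2524264 - 240 = 2524024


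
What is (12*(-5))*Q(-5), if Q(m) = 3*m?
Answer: 900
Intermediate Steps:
(12*(-5))*Q(-5) = (12*(-5))*(3*(-5)) = -60*(-15) = 900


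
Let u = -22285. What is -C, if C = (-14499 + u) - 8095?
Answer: 44879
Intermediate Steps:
C = -44879 (C = (-14499 - 22285) - 8095 = -36784 - 8095 = -44879)
-C = -1*(-44879) = 44879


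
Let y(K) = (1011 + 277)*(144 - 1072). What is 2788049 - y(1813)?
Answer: 3983313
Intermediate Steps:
y(K) = -1195264 (y(K) = 1288*(-928) = -1195264)
2788049 - y(1813) = 2788049 - 1*(-1195264) = 2788049 + 1195264 = 3983313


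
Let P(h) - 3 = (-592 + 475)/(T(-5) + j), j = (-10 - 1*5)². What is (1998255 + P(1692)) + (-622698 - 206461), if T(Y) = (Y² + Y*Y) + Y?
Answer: 35072957/30 ≈ 1.1691e+6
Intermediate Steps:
T(Y) = Y + 2*Y² (T(Y) = (Y² + Y²) + Y = 2*Y² + Y = Y + 2*Y²)
j = 225 (j = (-10 - 5)² = (-15)² = 225)
P(h) = 77/30 (P(h) = 3 + (-592 + 475)/(-5*(1 + 2*(-5)) + 225) = 3 - 117/(-5*(1 - 10) + 225) = 3 - 117/(-5*(-9) + 225) = 3 - 117/(45 + 225) = 3 - 117/270 = 3 - 117*1/270 = 3 - 13/30 = 77/30)
(1998255 + P(1692)) + (-622698 - 206461) = (1998255 + 77/30) + (-622698 - 206461) = 59947727/30 - 829159 = 35072957/30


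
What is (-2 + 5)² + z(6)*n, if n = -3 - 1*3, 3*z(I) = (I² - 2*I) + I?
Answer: -51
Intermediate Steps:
z(I) = -I/3 + I²/3 (z(I) = ((I² - 2*I) + I)/3 = (I² - I)/3 = -I/3 + I²/3)
n = -6 (n = -3 - 3 = -6)
(-2 + 5)² + z(6)*n = (-2 + 5)² + ((⅓)*6*(-1 + 6))*(-6) = 3² + ((⅓)*6*5)*(-6) = 9 + 10*(-6) = 9 - 60 = -51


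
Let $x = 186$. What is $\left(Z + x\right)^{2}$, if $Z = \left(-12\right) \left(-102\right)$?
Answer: $1988100$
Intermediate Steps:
$Z = 1224$
$\left(Z + x\right)^{2} = \left(1224 + 186\right)^{2} = 1410^{2} = 1988100$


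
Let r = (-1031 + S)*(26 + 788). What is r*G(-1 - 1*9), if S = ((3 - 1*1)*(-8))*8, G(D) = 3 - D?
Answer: -12264538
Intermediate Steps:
S = -128 (S = ((3 - 1)*(-8))*8 = (2*(-8))*8 = -16*8 = -128)
r = -943426 (r = (-1031 - 128)*(26 + 788) = -1159*814 = -943426)
r*G(-1 - 1*9) = -943426*(3 - (-1 - 1*9)) = -943426*(3 - (-1 - 9)) = -943426*(3 - 1*(-10)) = -943426*(3 + 10) = -943426*13 = -12264538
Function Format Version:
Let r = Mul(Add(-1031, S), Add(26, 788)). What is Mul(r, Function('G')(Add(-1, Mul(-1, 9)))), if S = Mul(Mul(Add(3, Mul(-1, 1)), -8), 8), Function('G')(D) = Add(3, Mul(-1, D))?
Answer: -12264538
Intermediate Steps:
S = -128 (S = Mul(Mul(Add(3, -1), -8), 8) = Mul(Mul(2, -8), 8) = Mul(-16, 8) = -128)
r = -943426 (r = Mul(Add(-1031, -128), Add(26, 788)) = Mul(-1159, 814) = -943426)
Mul(r, Function('G')(Add(-1, Mul(-1, 9)))) = Mul(-943426, Add(3, Mul(-1, Add(-1, Mul(-1, 9))))) = Mul(-943426, Add(3, Mul(-1, Add(-1, -9)))) = Mul(-943426, Add(3, Mul(-1, -10))) = Mul(-943426, Add(3, 10)) = Mul(-943426, 13) = -12264538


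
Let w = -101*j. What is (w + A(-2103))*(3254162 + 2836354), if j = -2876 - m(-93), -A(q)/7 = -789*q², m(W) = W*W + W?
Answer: 148774399454165724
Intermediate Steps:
m(W) = W + W² (m(W) = W² + W = W + W²)
A(q) = 5523*q² (A(q) = -(-5523)*q² = 5523*q²)
j = -11432 (j = -2876 - (-93)*(1 - 93) = -2876 - (-93)*(-92) = -2876 - 1*8556 = -2876 - 8556 = -11432)
w = 1154632 (w = -101*(-11432) = 1154632)
(w + A(-2103))*(3254162 + 2836354) = (1154632 + 5523*(-2103)²)*(3254162 + 2836354) = (1154632 + 5523*4422609)*6090516 = (1154632 + 24426069507)*6090516 = 24427224139*6090516 = 148774399454165724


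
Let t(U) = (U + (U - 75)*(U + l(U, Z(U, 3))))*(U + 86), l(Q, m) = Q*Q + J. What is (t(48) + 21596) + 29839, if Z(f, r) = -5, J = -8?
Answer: -8422725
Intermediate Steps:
l(Q, m) = -8 + Q² (l(Q, m) = Q*Q - 8 = Q² - 8 = -8 + Q²)
t(U) = (86 + U)*(U + (-75 + U)*(-8 + U + U²)) (t(U) = (U + (U - 75)*(U + (-8 + U²)))*(U + 86) = (U + (-75 + U)*(-8 + U + U²))*(86 + U) = (86 + U)*(U + (-75 + U)*(-8 + U + U²)))
(t(48) + 21596) + 29839 = ((51600 + 48⁴ - 6452*48 - 6446*48² + 12*48³) + 21596) + 29839 = ((51600 + 5308416 - 309696 - 6446*2304 + 12*110592) + 21596) + 29839 = ((51600 + 5308416 - 309696 - 14851584 + 1327104) + 21596) + 29839 = (-8474160 + 21596) + 29839 = -8452564 + 29839 = -8422725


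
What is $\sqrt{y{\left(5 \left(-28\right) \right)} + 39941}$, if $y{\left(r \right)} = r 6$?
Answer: $\sqrt{39101} \approx 197.74$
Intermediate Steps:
$y{\left(r \right)} = 6 r$
$\sqrt{y{\left(5 \left(-28\right) \right)} + 39941} = \sqrt{6 \cdot 5 \left(-28\right) + 39941} = \sqrt{6 \left(-140\right) + 39941} = \sqrt{-840 + 39941} = \sqrt{39101}$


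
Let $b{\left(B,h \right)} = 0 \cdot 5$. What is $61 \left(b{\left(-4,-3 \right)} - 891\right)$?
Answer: $-54351$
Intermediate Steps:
$b{\left(B,h \right)} = 0$
$61 \left(b{\left(-4,-3 \right)} - 891\right) = 61 \left(0 - 891\right) = 61 \left(-891\right) = -54351$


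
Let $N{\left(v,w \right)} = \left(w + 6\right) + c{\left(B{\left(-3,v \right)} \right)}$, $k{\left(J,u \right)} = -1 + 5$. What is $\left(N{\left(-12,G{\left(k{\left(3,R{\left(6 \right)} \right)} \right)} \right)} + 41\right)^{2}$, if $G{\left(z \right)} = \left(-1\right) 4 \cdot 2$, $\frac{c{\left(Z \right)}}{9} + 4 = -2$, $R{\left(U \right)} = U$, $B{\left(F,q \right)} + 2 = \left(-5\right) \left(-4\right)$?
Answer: $225$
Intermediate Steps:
$B{\left(F,q \right)} = 18$ ($B{\left(F,q \right)} = -2 - -20 = -2 + 20 = 18$)
$c{\left(Z \right)} = -54$ ($c{\left(Z \right)} = -36 + 9 \left(-2\right) = -36 - 18 = -54$)
$k{\left(J,u \right)} = 4$
$G{\left(z \right)} = -8$ ($G{\left(z \right)} = \left(-4\right) 2 = -8$)
$N{\left(v,w \right)} = -48 + w$ ($N{\left(v,w \right)} = \left(w + 6\right) - 54 = \left(6 + w\right) - 54 = -48 + w$)
$\left(N{\left(-12,G{\left(k{\left(3,R{\left(6 \right)} \right)} \right)} \right)} + 41\right)^{2} = \left(\left(-48 - 8\right) + 41\right)^{2} = \left(-56 + 41\right)^{2} = \left(-15\right)^{2} = 225$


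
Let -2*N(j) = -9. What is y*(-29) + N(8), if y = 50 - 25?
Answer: -1441/2 ≈ -720.50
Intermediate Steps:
y = 25
N(j) = 9/2 (N(j) = -1/2*(-9) = 9/2)
y*(-29) + N(8) = 25*(-29) + 9/2 = -725 + 9/2 = -1441/2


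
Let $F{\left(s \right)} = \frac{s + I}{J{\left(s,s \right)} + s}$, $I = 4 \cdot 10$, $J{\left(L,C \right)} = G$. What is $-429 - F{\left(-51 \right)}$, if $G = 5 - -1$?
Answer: $- \frac{19316}{45} \approx -429.24$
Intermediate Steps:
$G = 6$ ($G = 5 + 1 = 6$)
$J{\left(L,C \right)} = 6$
$I = 40$
$F{\left(s \right)} = \frac{40 + s}{6 + s}$ ($F{\left(s \right)} = \frac{s + 40}{6 + s} = \frac{40 + s}{6 + s}$)
$-429 - F{\left(-51 \right)} = -429 - \frac{40 - 51}{6 - 51} = -429 - \frac{1}{-45} \left(-11\right) = -429 - \left(- \frac{1}{45}\right) \left(-11\right) = -429 - \frac{11}{45} = - \frac{19316}{45}$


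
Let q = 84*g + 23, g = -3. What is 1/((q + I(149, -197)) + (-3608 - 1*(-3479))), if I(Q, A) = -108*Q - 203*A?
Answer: 1/23541 ≈ 4.2479e-5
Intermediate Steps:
I(Q, A) = -203*A - 108*Q
q = -229 (q = 84*(-3) + 23 = -252 + 23 = -229)
1/((q + I(149, -197)) + (-3608 - 1*(-3479))) = 1/((-229 + (-203*(-197) - 108*149)) + (-3608 - 1*(-3479))) = 1/((-229 + (39991 - 16092)) + (-3608 + 3479)) = 1/((-229 + 23899) - 129) = 1/(23670 - 129) = 1/23541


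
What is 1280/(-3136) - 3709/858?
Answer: -198901/42042 ≈ -4.7310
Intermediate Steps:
1280/(-3136) - 3709/858 = 1280*(-1/3136) - 3709*1/858 = -20/49 - 3709/858 = -198901/42042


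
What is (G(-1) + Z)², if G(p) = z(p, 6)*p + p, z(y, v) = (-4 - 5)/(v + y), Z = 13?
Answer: 4761/25 ≈ 190.44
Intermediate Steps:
z(y, v) = -9/(v + y)
G(p) = p - 9*p/(6 + p) (G(p) = (-9/(6 + p))*p + p = -9*p/(6 + p) + p = p - 9*p/(6 + p))
(G(-1) + Z)² = (-(-3 - 1)/(6 - 1) + 13)² = (-1*(-4)/5 + 13)² = (-1*⅕*(-4) + 13)² = (⅘ + 13)² = (69/5)² = 4761/25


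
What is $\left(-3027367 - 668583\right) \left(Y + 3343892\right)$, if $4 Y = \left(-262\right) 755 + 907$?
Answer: $- \frac{24353843453375}{2} \approx -1.2177 \cdot 10^{13}$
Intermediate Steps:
$Y = - \frac{196903}{4}$ ($Y = \frac{\left(-262\right) 755 + 907}{4} = \frac{-197810 + 907}{4} = \frac{1}{4} \left(-196903\right) = - \frac{196903}{4} \approx -49226.0$)
$\left(-3027367 - 668583\right) \left(Y + 3343892\right) = \left(-3027367 - 668583\right) \left(- \frac{196903}{4} + 3343892\right) = \left(-3695950\right) \frac{13178665}{4} = - \frac{24353843453375}{2}$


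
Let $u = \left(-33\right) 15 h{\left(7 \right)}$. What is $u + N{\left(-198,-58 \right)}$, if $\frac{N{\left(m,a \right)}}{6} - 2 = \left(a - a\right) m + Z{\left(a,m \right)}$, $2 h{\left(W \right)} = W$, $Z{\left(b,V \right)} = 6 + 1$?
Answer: $- \frac{3357}{2} \approx -1678.5$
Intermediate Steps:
$Z{\left(b,V \right)} = 7$
$h{\left(W \right)} = \frac{W}{2}$
$N{\left(m,a \right)} = 54$ ($N{\left(m,a \right)} = 12 + 6 \left(\left(a - a\right) m + 7\right) = 12 + 6 \left(0 m + 7\right) = 12 + 6 \left(0 + 7\right) = 12 + 6 \cdot 7 = 12 + 42 = 54$)
$u = - \frac{3465}{2}$ ($u = \left(-33\right) 15 \cdot \frac{1}{2} \cdot 7 = \left(-495\right) \frac{7}{2} = - \frac{3465}{2} \approx -1732.5$)
$u + N{\left(-198,-58 \right)} = - \frac{3465}{2} + 54 = - \frac{3357}{2}$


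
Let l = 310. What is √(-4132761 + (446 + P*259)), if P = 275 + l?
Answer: 80*I*√622 ≈ 1995.2*I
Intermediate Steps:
P = 585 (P = 275 + 310 = 585)
√(-4132761 + (446 + P*259)) = √(-4132761 + (446 + 585*259)) = √(-4132761 + (446 + 151515)) = √(-4132761 + 151961) = √(-3980800) = 80*I*√622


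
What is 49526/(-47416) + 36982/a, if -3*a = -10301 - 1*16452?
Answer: 1967823229/634260124 ≈ 3.1026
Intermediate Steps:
a = 26753/3 (a = -(-10301 - 1*16452)/3 = -(-10301 - 16452)/3 = -1/3*(-26753) = 26753/3 ≈ 8917.7)
49526/(-47416) + 36982/a = 49526/(-47416) + 36982/(26753/3) = 49526*(-1/47416) + 36982*(3/26753) = -24763/23708 + 110946/26753 = 1967823229/634260124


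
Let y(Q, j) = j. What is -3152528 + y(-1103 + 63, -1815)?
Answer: -3154343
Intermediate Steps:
-3152528 + y(-1103 + 63, -1815) = -3152528 - 1815 = -3154343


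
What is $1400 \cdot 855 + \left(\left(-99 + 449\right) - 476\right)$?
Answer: $1196874$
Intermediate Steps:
$1400 \cdot 855 + \left(\left(-99 + 449\right) - 476\right) = 1197000 + \left(350 - 476\right) = 1197000 - 126 = 1196874$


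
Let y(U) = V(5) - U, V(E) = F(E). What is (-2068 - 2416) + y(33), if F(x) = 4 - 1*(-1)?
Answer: -4512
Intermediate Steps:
F(x) = 5 (F(x) = 4 + 1 = 5)
V(E) = 5
y(U) = 5 - U
(-2068 - 2416) + y(33) = (-2068 - 2416) + (5 - 1*33) = -4484 + (5 - 33) = -4484 - 28 = -4512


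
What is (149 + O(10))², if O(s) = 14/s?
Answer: 565504/25 ≈ 22620.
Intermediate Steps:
(149 + O(10))² = (149 + 14/10)² = (149 + 14*(⅒))² = (149 + 7/5)² = (752/5)² = 565504/25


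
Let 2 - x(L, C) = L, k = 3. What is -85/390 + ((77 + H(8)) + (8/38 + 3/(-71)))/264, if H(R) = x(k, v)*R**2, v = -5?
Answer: -97265/578721 ≈ -0.16807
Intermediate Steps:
x(L, C) = 2 - L
H(R) = -R**2 (H(R) = (2 - 1*3)*R**2 = (2 - 3)*R**2 = -R**2)
-85/390 + ((77 + H(8)) + (8/38 + 3/(-71)))/264 = -85/390 + ((77 - 1*8**2) + (8/38 + 3/(-71)))/264 = -85*1/390 + ((77 - 1*64) + (8*(1/38) + 3*(-1/71)))*(1/264) = -17/78 + ((77 - 64) + (4/19 - 3/71))*(1/264) = -17/78 + (13 + 227/1349)*(1/264) = -17/78 + (17764/1349)*(1/264) = -17/78 + 4441/89034 = -97265/578721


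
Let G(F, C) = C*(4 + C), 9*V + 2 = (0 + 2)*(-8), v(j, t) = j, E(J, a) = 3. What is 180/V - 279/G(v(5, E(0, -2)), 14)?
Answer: -2551/28 ≈ -91.107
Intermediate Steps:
V = -2 (V = -2/9 + ((0 + 2)*(-8))/9 = -2/9 + (2*(-8))/9 = -2/9 + (⅑)*(-16) = -2/9 - 16/9 = -2)
180/V - 279/G(v(5, E(0, -2)), 14) = 180/(-2) - 279*1/(14*(4 + 14)) = 180*(-½) - 279/(14*18) = -90 - 279/252 = -90 - 279*1/252 = -90 - 31/28 = -2551/28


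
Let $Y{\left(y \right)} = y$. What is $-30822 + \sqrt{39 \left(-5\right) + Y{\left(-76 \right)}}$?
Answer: $-30822 + i \sqrt{271} \approx -30822.0 + 16.462 i$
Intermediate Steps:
$-30822 + \sqrt{39 \left(-5\right) + Y{\left(-76 \right)}} = -30822 + \sqrt{39 \left(-5\right) - 76} = -30822 + \sqrt{-195 - 76} = -30822 + \sqrt{-271} = -30822 + i \sqrt{271}$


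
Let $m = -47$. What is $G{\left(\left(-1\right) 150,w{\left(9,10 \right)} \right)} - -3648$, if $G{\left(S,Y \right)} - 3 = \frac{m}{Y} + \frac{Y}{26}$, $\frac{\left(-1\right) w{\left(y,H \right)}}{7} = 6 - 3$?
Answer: $\frac{1994227}{546} \approx 3652.4$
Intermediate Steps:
$w{\left(y,H \right)} = -21$ ($w{\left(y,H \right)} = - 7 \left(6 - 3\right) = \left(-7\right) 3 = -21$)
$G{\left(S,Y \right)} = 3 - \frac{47}{Y} + \frac{Y}{26}$ ($G{\left(S,Y \right)} = 3 + \left(- \frac{47}{Y} + \frac{Y}{26}\right) = 3 - \frac{47}{Y} + \frac{Y}{26}$)
$G{\left(\left(-1\right) 150,w{\left(9,10 \right)} \right)} - -3648 = \left(3 - \frac{47}{-21} + \frac{1}{26} \left(-21\right)\right) - -3648 = \left(3 - - \frac{47}{21} - \frac{21}{26}\right) + 3648 = \left(3 + \frac{47}{21} - \frac{21}{26}\right) + 3648 = \frac{2419}{546} + 3648 = \frac{1994227}{546}$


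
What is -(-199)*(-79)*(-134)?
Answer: 2106614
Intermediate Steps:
-(-199)*(-79)*(-134) = -199*79*(-134) = -15721*(-134) = 2106614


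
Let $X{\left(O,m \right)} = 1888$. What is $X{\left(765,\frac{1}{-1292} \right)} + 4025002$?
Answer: $4026890$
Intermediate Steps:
$X{\left(765,\frac{1}{-1292} \right)} + 4025002 = 1888 + 4025002 = 4026890$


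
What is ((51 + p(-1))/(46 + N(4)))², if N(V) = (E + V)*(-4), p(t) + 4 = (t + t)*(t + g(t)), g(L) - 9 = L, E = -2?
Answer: 1089/1444 ≈ 0.75416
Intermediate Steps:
g(L) = 9 + L
p(t) = -4 + 2*t*(9 + 2*t) (p(t) = -4 + (t + t)*(t + (9 + t)) = -4 + (2*t)*(9 + 2*t) = -4 + 2*t*(9 + 2*t))
N(V) = 8 - 4*V (N(V) = (-2 + V)*(-4) = 8 - 4*V)
((51 + p(-1))/(46 + N(4)))² = ((51 + (-4 + 4*(-1)² + 18*(-1)))/(46 + (8 - 4*4)))² = ((51 + (-4 + 4*1 - 18))/(46 + (8 - 16)))² = ((51 + (-4 + 4 - 18))/(46 - 8))² = ((51 - 18)/38)² = (33*(1/38))² = (33/38)² = 1089/1444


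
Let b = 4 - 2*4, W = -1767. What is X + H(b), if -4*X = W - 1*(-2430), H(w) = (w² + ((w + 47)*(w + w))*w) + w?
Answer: 4889/4 ≈ 1222.3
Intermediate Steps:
b = -4 (b = 4 - 8 = -4)
H(w) = w + w² + 2*w²*(47 + w) (H(w) = (w² + ((47 + w)*(2*w))*w) + w = (w² + (2*w*(47 + w))*w) + w = (w² + 2*w²*(47 + w)) + w = w + w² + 2*w²*(47 + w))
X = -663/4 (X = -(-1767 - 1*(-2430))/4 = -(-1767 + 2430)/4 = -¼*663 = -663/4 ≈ -165.75)
X + H(b) = -663/4 - 4*(1 + 2*(-4)² + 95*(-4)) = -663/4 - 4*(1 + 2*16 - 380) = -663/4 - 4*(1 + 32 - 380) = -663/4 - 4*(-347) = -663/4 + 1388 = 4889/4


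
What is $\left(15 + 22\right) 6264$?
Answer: $231768$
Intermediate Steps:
$\left(15 + 22\right) 6264 = 37 \cdot 6264 = 231768$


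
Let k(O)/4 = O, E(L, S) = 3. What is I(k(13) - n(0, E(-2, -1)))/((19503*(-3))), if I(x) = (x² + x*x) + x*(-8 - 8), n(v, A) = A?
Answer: -4018/58509 ≈ -0.068673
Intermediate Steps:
k(O) = 4*O
I(x) = -16*x + 2*x² (I(x) = (x² + x²) + x*(-16) = 2*x² - 16*x = -16*x + 2*x²)
I(k(13) - n(0, E(-2, -1)))/((19503*(-3))) = (2*(4*13 - 1*3)*(-8 + (4*13 - 1*3)))/((19503*(-3))) = (2*(52 - 3)*(-8 + (52 - 3)))/(-58509) = (2*49*(-8 + 49))*(-1/58509) = (2*49*41)*(-1/58509) = 4018*(-1/58509) = -4018/58509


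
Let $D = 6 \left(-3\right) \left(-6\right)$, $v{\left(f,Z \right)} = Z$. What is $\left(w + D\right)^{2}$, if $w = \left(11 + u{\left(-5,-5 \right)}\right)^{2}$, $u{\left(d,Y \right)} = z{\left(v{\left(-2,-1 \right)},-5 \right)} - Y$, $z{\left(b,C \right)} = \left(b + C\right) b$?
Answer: $350464$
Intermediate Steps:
$z{\left(b,C \right)} = b \left(C + b\right)$ ($z{\left(b,C \right)} = \left(C + b\right) b = b \left(C + b\right)$)
$u{\left(d,Y \right)} = 6 - Y$ ($u{\left(d,Y \right)} = - (-5 - 1) - Y = \left(-1\right) \left(-6\right) - Y = 6 - Y$)
$D = 108$ ($D = \left(-18\right) \left(-6\right) = 108$)
$w = 484$ ($w = \left(11 + \left(6 - -5\right)\right)^{2} = \left(11 + \left(6 + 5\right)\right)^{2} = \left(11 + 11\right)^{2} = 22^{2} = 484$)
$\left(w + D\right)^{2} = \left(484 + 108\right)^{2} = 592^{2} = 350464$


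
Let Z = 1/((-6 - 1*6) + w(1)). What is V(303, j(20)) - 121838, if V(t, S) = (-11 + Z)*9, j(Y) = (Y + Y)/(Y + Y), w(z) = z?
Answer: -1341316/11 ≈ -1.2194e+5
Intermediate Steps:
j(Y) = 1 (j(Y) = (2*Y)/((2*Y)) = (2*Y)*(1/(2*Y)) = 1)
Z = -1/11 (Z = 1/((-6 - 1*6) + 1) = 1/((-6 - 6) + 1) = 1/(-12 + 1) = 1/(-11) = -1/11 ≈ -0.090909)
V(t, S) = -1098/11 (V(t, S) = (-11 - 1/11)*9 = -122/11*9 = -1098/11)
V(303, j(20)) - 121838 = -1098/11 - 121838 = -1341316/11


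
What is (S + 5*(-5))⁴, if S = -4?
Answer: 707281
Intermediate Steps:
(S + 5*(-5))⁴ = (-4 + 5*(-5))⁴ = (-4 - 25)⁴ = (-29)⁴ = 707281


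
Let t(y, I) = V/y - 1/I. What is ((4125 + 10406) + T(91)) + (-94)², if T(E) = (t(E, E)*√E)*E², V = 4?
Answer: 23367 + 273*√91 ≈ 25971.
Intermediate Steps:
t(y, I) = -1/I + 4/y (t(y, I) = 4/y - 1/I = -1/I + 4/y)
T(E) = 3*E^(3/2) (T(E) = ((-1/E + 4/E)*√E)*E² = ((3/E)*√E)*E² = (3/√E)*E² = 3*E^(3/2))
((4125 + 10406) + T(91)) + (-94)² = ((4125 + 10406) + 3*91^(3/2)) + (-94)² = (14531 + 3*(91*√91)) + 8836 = (14531 + 273*√91) + 8836 = 23367 + 273*√91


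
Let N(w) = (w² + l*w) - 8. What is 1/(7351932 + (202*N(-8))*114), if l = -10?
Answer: 1/10483740 ≈ 9.5386e-8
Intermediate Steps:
N(w) = -8 + w² - 10*w (N(w) = (w² - 10*w) - 8 = -8 + w² - 10*w)
1/(7351932 + (202*N(-8))*114) = 1/(7351932 + (202*(-8 + (-8)² - 10*(-8)))*114) = 1/(7351932 + (202*(-8 + 64 + 80))*114) = 1/(7351932 + (202*136)*114) = 1/(7351932 + 27472*114) = 1/(7351932 + 3131808) = 1/10483740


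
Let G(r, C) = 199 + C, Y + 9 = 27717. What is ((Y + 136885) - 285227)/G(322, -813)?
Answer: 60317/307 ≈ 196.47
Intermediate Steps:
Y = 27708 (Y = -9 + 27717 = 27708)
((Y + 136885) - 285227)/G(322, -813) = ((27708 + 136885) - 285227)/(199 - 813) = (164593 - 285227)/(-614) = -120634*(-1/614) = 60317/307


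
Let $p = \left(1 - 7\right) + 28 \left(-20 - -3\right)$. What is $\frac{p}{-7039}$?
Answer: $\frac{482}{7039} \approx 0.068476$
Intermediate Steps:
$p = -482$ ($p = \left(1 - 7\right) + 28 \left(-20 + 3\right) = -6 + 28 \left(-17\right) = -6 - 476 = -482$)
$\frac{p}{-7039} = - \frac{482}{-7039} = \left(-482\right) \left(- \frac{1}{7039}\right) = \frac{482}{7039}$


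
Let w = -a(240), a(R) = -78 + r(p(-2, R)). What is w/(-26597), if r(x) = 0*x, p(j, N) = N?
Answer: -78/26597 ≈ -0.0029327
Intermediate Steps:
r(x) = 0
a(R) = -78 (a(R) = -78 + 0 = -78)
w = 78 (w = -1*(-78) = 78)
w/(-26597) = 78/(-26597) = 78*(-1/26597) = -78/26597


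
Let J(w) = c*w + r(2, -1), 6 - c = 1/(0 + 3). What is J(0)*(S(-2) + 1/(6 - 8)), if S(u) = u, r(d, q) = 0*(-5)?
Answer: 0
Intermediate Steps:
r(d, q) = 0
c = 17/3 (c = 6 - 1/(0 + 3) = 6 - 1/3 = 6 - 1*⅓ = 6 - ⅓ = 17/3 ≈ 5.6667)
J(w) = 17*w/3 (J(w) = 17*w/3 + 0 = 17*w/3)
J(0)*(S(-2) + 1/(6 - 8)) = ((17/3)*0)*(-2 + 1/(6 - 8)) = 0*(-2 + 1/(-2)) = 0*(-2 - ½) = 0*(-5/2) = 0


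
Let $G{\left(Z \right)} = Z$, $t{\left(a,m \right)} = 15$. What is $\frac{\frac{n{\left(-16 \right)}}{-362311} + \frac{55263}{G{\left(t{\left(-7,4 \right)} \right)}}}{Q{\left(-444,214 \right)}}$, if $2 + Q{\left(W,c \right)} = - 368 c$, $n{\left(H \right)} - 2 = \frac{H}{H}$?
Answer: $- \frac{3337065458}{71333601235} \approx -0.046781$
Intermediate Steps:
$n{\left(H \right)} = 3$ ($n{\left(H \right)} = 2 + \frac{H}{H} = 2 + 1 = 3$)
$Q{\left(W,c \right)} = -2 - 368 c$
$\frac{\frac{n{\left(-16 \right)}}{-362311} + \frac{55263}{G{\left(t{\left(-7,4 \right)} \right)}}}{Q{\left(-444,214 \right)}} = \frac{\frac{3}{-362311} + \frac{55263}{15}}{-2 - 78752} = \frac{3 \left(- \frac{1}{362311}\right) + 55263 \cdot \frac{1}{15}}{-2 - 78752} = \frac{- \frac{3}{362311} + \frac{18421}{5}}{-78754} = \frac{6674130916}{1811555} \left(- \frac{1}{78754}\right) = - \frac{3337065458}{71333601235}$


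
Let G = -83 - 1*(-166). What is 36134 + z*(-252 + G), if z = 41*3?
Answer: 15347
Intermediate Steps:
G = 83 (G = -83 + 166 = 83)
z = 123
36134 + z*(-252 + G) = 36134 + 123*(-252 + 83) = 36134 + 123*(-169) = 36134 - 20787 = 15347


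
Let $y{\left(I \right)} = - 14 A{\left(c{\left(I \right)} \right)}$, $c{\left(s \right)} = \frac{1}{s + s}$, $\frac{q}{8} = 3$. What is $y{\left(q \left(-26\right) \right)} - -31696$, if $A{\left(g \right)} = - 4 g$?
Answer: $\frac{4944569}{156} \approx 31696.0$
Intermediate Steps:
$q = 24$ ($q = 8 \cdot 3 = 24$)
$c{\left(s \right)} = \frac{1}{2 s}$
$y{\left(I \right)} = \frac{28}{I}$ ($y{\left(I \right)} = - 14 \left(- 4 \frac{1}{2 I}\right) = - 14 \left(- \frac{2}{I}\right) = \frac{28}{I}$)
$y{\left(q \left(-26\right) \right)} - -31696 = \frac{28}{24 \left(-26\right)} - -31696 = \frac{28}{-624} + 31696 = 28 \left(- \frac{1}{624}\right) + 31696 = - \frac{7}{156} + 31696 = \frac{4944569}{156}$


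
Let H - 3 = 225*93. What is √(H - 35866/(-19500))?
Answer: √79585713870/1950 ≈ 144.67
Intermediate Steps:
H = 20928 (H = 3 + 225*93 = 3 + 20925 = 20928)
√(H - 35866/(-19500)) = √(20928 - 35866/(-19500)) = √(20928 - 35866*(-1/19500)) = √(20928 + 17933/9750) = √(204065933/9750) = √79585713870/1950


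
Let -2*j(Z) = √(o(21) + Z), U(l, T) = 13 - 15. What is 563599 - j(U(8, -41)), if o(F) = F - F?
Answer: 563599 + I*√2/2 ≈ 5.636e+5 + 0.70711*I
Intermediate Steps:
o(F) = 0
U(l, T) = -2
j(Z) = -√Z/2 (j(Z) = -√(0 + Z)/2 = -√Z/2)
563599 - j(U(8, -41)) = 563599 - (-1)*√(-2)/2 = 563599 - (-1)*I*√2/2 = 563599 + I*√2/2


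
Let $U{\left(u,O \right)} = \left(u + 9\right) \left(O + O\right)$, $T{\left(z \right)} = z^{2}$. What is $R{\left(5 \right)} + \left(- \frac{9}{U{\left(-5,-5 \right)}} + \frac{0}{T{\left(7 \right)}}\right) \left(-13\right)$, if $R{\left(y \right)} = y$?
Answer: $\frac{83}{40} \approx 2.075$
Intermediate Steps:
$U{\left(u,O \right)} = 2 O \left(9 + u\right)$ ($U{\left(u,O \right)} = \left(9 + u\right) 2 O = 2 O \left(9 + u\right)$)
$R{\left(5 \right)} + \left(- \frac{9}{U{\left(-5,-5 \right)}} + \frac{0}{T{\left(7 \right)}}\right) \left(-13\right) = 5 + \left(- \frac{9}{2 \left(-5\right) \left(9 - 5\right)} + \frac{0}{7^{2}}\right) \left(-13\right) = 5 + \left(- \frac{9}{2 \left(-5\right) 4} + \frac{0}{49}\right) \left(-13\right) = 5 + \left(- \frac{9}{-40} + 0 \cdot \frac{1}{49}\right) \left(-13\right) = 5 + \left(\left(-9\right) \left(- \frac{1}{40}\right) + 0\right) \left(-13\right) = 5 + \left(\frac{9}{40} + 0\right) \left(-13\right) = 5 + \frac{9}{40} \left(-13\right) = 5 - \frac{117}{40} = \frac{83}{40}$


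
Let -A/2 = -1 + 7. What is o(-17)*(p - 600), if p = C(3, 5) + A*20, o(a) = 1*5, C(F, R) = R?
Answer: -4175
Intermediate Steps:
A = -12 (A = -2*(-1 + 7) = -2*6 = -12)
o(a) = 5
p = -235 (p = 5 - 12*20 = 5 - 240 = -235)
o(-17)*(p - 600) = 5*(-235 - 600) = 5*(-835) = -4175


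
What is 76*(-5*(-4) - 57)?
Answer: -2812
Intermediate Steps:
76*(-5*(-4) - 57) = 76*(20 - 57) = 76*(-37) = -2812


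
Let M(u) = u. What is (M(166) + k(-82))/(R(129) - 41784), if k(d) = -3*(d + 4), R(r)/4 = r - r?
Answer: -50/5223 ≈ -0.0095730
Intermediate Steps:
R(r) = 0 (R(r) = 4*(r - r) = 4*0 = 0)
k(d) = -12 - 3*d (k(d) = -3*(4 + d) = -12 - 3*d)
(M(166) + k(-82))/(R(129) - 41784) = (166 + (-12 - 3*(-82)))/(0 - 41784) = (166 + (-12 + 246))/(-41784) = (166 + 234)*(-1/41784) = 400*(-1/41784) = -50/5223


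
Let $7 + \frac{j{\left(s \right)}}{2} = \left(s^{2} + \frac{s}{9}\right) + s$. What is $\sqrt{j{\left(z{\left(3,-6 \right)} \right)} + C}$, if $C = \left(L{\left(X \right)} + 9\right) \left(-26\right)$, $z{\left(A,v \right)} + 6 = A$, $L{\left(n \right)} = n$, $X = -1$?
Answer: $\frac{2 i \sqrt{474}}{3} \approx 14.514 i$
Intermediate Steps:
$z{\left(A,v \right)} = -6 + A$
$j{\left(s \right)} = -14 + 2 s^{2} + \frac{20 s}{9}$ ($j{\left(s \right)} = -14 + 2 \left(\left(s^{2} + \frac{s}{9}\right) + s\right) = -14 + 2 \left(s^{2} + \frac{10 s}{9}\right) = -14 + \left(2 s^{2} + \frac{20 s}{9}\right) = -14 + 2 s^{2} + \frac{20 s}{9}$)
$C = -208$ ($C = \left(-1 + 9\right) \left(-26\right) = 8 \left(-26\right) = -208$)
$\sqrt{j{\left(z{\left(3,-6 \right)} \right)} + C} = \sqrt{\left(-14 + 2 \left(-6 + 3\right)^{2} + \frac{20 \left(-6 + 3\right)}{9}\right) - 208} = \sqrt{\left(-14 + 2 \left(-3\right)^{2} + \frac{20}{9} \left(-3\right)\right) - 208} = \sqrt{\left(-14 + 2 \cdot 9 - \frac{20}{3}\right) - 208} = \sqrt{\left(-14 + 18 - \frac{20}{3}\right) - 208} = \sqrt{- \frac{8}{3} - 208} = \sqrt{- \frac{632}{3}} = \frac{2 i \sqrt{474}}{3}$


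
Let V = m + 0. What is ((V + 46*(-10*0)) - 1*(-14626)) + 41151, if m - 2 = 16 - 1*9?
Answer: 55786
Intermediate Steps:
m = 9 (m = 2 + (16 - 1*9) = 2 + (16 - 9) = 2 + 7 = 9)
V = 9 (V = 9 + 0 = 9)
((V + 46*(-10*0)) - 1*(-14626)) + 41151 = ((9 + 46*(-10*0)) - 1*(-14626)) + 41151 = ((9 + 46*0) + 14626) + 41151 = ((9 + 0) + 14626) + 41151 = (9 + 14626) + 41151 = 14635 + 41151 = 55786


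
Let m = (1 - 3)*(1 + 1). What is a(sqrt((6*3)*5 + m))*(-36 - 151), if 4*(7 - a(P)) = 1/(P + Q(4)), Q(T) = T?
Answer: -91817/70 + 187*sqrt(86)/280 ≈ -1305.5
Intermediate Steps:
m = -4 (m = -2*2 = -4)
a(P) = 7 - 1/(4*(4 + P)) (a(P) = 7 - 1/(4*(P + 4)) = 7 - 1/(4*(4 + P)))
a(sqrt((6*3)*5 + m))*(-36 - 151) = ((111 + 28*sqrt((6*3)*5 - 4))/(4*(4 + sqrt((6*3)*5 - 4))))*(-36 - 151) = ((111 + 28*sqrt(18*5 - 4))/(4*(4 + sqrt(18*5 - 4))))*(-187) = ((111 + 28*sqrt(90 - 4))/(4*(4 + sqrt(90 - 4))))*(-187) = ((111 + 28*sqrt(86))/(4*(4 + sqrt(86))))*(-187) = -187*(111 + 28*sqrt(86))/(4*(4 + sqrt(86)))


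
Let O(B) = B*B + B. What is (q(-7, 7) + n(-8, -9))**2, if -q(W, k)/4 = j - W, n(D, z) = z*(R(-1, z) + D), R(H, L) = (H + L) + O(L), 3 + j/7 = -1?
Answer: 161604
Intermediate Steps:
j = -28 (j = -21 + 7*(-1) = -21 - 7 = -28)
O(B) = B + B**2 (O(B) = B**2 + B = B + B**2)
R(H, L) = H + L + L*(1 + L) (R(H, L) = (H + L) + L*(1 + L) = H + L + L*(1 + L))
n(D, z) = z*(-1 + D + z + z*(1 + z)) (n(D, z) = z*((-1 + z + z*(1 + z)) + D) = z*(-1 + D + z + z*(1 + z)))
q(W, k) = 112 + 4*W (q(W, k) = -4*(-28 - W) = 112 + 4*W)
(q(-7, 7) + n(-8, -9))**2 = ((112 + 4*(-7)) - 9*(-1 - 8 - 9 - 9*(1 - 9)))**2 = ((112 - 28) - 9*(-1 - 8 - 9 - 9*(-8)))**2 = (84 - 9*(-1 - 8 - 9 + 72))**2 = (84 - 9*54)**2 = (84 - 486)**2 = (-402)**2 = 161604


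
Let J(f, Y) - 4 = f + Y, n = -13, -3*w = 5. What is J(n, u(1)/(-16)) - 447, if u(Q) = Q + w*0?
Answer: -7297/16 ≈ -456.06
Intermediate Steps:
w = -5/3 (w = -⅓*5 = -5/3 ≈ -1.6667)
u(Q) = Q (u(Q) = Q - 5/3*0 = Q + 0 = Q)
J(f, Y) = 4 + Y + f (J(f, Y) = 4 + (f + Y) = 4 + (Y + f) = 4 + Y + f)
J(n, u(1)/(-16)) - 447 = (4 + 1/(-16) - 13) - 447 = (4 + 1*(-1/16) - 13) - 447 = (4 - 1/16 - 13) - 447 = -145/16 - 447 = -7297/16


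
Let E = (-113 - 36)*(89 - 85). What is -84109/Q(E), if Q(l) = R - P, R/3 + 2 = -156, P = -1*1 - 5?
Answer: 84109/468 ≈ 179.72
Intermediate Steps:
P = -6 (P = -1 - 5 = -6)
R = -474 (R = -6 + 3*(-156) = -6 - 468 = -474)
E = -596 (E = -149*4 = -596)
Q(l) = -468 (Q(l) = -474 - 1*(-6) = -474 + 6 = -468)
-84109/Q(E) = -84109/(-468) = -84109*(-1/468) = 84109/468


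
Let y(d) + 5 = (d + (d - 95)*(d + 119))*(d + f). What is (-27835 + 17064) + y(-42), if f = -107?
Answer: 1567283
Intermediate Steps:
y(d) = -5 + (-107 + d)*(d + (-95 + d)*(119 + d)) (y(d) = -5 + (d + (d - 95)*(d + 119))*(d - 107) = -5 + (d + (-95 + d)*(119 + d))*(-107 + d) = -5 + (-107 + d)*(d + (-95 + d)*(119 + d)))
(-27835 + 17064) + y(-42) = (-27835 + 17064) + (1209630 + (-42)**3 - 13980*(-42) - 82*(-42)**2) = -10771 + (1209630 - 74088 + 587160 - 82*1764) = -10771 + (1209630 - 74088 + 587160 - 144648) = -10771 + 1578054 = 1567283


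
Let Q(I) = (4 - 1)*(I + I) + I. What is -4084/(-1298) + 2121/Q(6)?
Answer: 69633/1298 ≈ 53.646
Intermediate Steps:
Q(I) = 7*I (Q(I) = 3*(2*I) + I = 6*I + I = 7*I)
-4084/(-1298) + 2121/Q(6) = -4084/(-1298) + 2121/((7*6)) = -4084*(-1/1298) + 2121/42 = 2042/649 + 2121*(1/42) = 2042/649 + 101/2 = 69633/1298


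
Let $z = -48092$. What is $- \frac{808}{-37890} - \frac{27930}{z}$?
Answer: $\frac{274281509}{455551470} \approx 0.60209$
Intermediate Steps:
$- \frac{808}{-37890} - \frac{27930}{z} = - \frac{808}{-37890} - \frac{27930}{-48092} = \left(-808\right) \left(- \frac{1}{37890}\right) - - \frac{13965}{24046} = \frac{404}{18945} + \frac{13965}{24046} = \frac{274281509}{455551470}$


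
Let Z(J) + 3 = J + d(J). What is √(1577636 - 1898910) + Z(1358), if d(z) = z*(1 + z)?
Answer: 1846877 + I*√321274 ≈ 1.8469e+6 + 566.81*I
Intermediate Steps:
Z(J) = -3 + J + J*(1 + J) (Z(J) = -3 + (J + J*(1 + J)) = -3 + J + J*(1 + J))
√(1577636 - 1898910) + Z(1358) = √(1577636 - 1898910) + (-3 + 1358 + 1358*(1 + 1358)) = √(-321274) + (-3 + 1358 + 1358*1359) = I*√321274 + (-3 + 1358 + 1845522) = I*√321274 + 1846877 = 1846877 + I*√321274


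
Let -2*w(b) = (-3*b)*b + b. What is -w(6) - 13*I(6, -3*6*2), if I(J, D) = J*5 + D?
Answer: 27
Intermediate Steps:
w(b) = -b/2 + 3*b²/2 (w(b) = -((-3*b)*b + b)/2 = -(-3*b² + b)/2 = -(b - 3*b²)/2 = -b/2 + 3*b²/2)
I(J, D) = D + 5*J (I(J, D) = 5*J + D = D + 5*J)
-w(6) - 13*I(6, -3*6*2) = -6*(-1 + 3*6)/2 - 13*(-3*6*2 + 5*6) = -6*(-1 + 18)/2 - 13*(-18*2 + 30) = -6*17/2 - 13*(-36 + 30) = -1*51 - 13*(-6) = -51 + 78 = 27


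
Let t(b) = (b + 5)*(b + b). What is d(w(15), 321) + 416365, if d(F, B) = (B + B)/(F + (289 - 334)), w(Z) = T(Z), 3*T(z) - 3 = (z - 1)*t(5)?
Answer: 263976373/634 ≈ 4.1637e+5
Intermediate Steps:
t(b) = 2*b*(5 + b) (t(b) = (5 + b)*(2*b) = 2*b*(5 + b))
T(z) = -97/3 + 100*z/3 (T(z) = 1 + ((z - 1)*(2*5*(5 + 5)))/3 = 1 + ((-1 + z)*(2*5*10))/3 = 1 + ((-1 + z)*100)/3 = 1 + (-100 + 100*z)/3 = 1 + (-100/3 + 100*z/3) = -97/3 + 100*z/3)
w(Z) = -97/3 + 100*Z/3
d(F, B) = 2*B/(-45 + F) (d(F, B) = (2*B)/(F - 45) = (2*B)/(-45 + F) = 2*B/(-45 + F))
d(w(15), 321) + 416365 = 2*321/(-45 + (-97/3 + (100/3)*15)) + 416365 = 2*321/(-45 + (-97/3 + 500)) + 416365 = 2*321/(-45 + 1403/3) + 416365 = 2*321/(1268/3) + 416365 = 2*321*(3/1268) + 416365 = 963/634 + 416365 = 263976373/634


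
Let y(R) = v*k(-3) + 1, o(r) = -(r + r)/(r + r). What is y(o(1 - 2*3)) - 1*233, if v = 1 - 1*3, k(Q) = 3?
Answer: -238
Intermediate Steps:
v = -2 (v = 1 - 3 = -2)
o(r) = -1 (o(r) = -2*r/(2*r) = -2*r*1/(2*r) = -1*1 = -1)
y(R) = -5 (y(R) = -2*3 + 1 = -6 + 1 = -5)
y(o(1 - 2*3)) - 1*233 = -5 - 1*233 = -5 - 233 = -238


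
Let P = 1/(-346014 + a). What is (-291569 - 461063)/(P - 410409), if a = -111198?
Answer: 344112381984/187643919709 ≈ 1.8339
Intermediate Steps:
P = -1/457212 (P = 1/(-346014 - 111198) = 1/(-457212) = -1/457212 ≈ -2.1872e-6)
(-291569 - 461063)/(P - 410409) = (-291569 - 461063)/(-1/457212 - 410409) = -752632/(-187643919709/457212) = -752632*(-457212/187643919709) = 344112381984/187643919709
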